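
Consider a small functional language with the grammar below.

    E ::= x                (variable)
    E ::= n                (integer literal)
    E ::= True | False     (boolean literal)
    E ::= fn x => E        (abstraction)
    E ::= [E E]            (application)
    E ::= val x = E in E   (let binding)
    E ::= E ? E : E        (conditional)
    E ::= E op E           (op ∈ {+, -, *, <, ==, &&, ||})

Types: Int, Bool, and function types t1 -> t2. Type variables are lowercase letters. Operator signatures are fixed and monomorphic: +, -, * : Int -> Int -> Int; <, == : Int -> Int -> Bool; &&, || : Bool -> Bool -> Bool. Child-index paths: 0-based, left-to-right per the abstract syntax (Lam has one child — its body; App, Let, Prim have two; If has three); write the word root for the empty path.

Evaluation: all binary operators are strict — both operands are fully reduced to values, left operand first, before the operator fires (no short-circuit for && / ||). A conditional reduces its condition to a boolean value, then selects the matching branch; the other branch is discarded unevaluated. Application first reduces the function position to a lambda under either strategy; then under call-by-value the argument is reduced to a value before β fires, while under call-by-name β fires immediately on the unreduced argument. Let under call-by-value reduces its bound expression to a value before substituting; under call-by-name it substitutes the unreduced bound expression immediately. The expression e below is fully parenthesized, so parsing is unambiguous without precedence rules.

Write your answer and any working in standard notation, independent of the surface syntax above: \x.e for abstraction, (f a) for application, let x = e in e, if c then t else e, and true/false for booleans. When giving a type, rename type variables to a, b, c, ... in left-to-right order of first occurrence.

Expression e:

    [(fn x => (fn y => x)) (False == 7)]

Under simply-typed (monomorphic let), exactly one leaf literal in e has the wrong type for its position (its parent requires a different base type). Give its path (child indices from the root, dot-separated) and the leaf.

Trace:
x : a
\y._ : b -> a
\x._ : a -> b -> a
  unify Bool ~ Int
  FAIL: mismatch Bool ~ Int

Answer: 1.0 : false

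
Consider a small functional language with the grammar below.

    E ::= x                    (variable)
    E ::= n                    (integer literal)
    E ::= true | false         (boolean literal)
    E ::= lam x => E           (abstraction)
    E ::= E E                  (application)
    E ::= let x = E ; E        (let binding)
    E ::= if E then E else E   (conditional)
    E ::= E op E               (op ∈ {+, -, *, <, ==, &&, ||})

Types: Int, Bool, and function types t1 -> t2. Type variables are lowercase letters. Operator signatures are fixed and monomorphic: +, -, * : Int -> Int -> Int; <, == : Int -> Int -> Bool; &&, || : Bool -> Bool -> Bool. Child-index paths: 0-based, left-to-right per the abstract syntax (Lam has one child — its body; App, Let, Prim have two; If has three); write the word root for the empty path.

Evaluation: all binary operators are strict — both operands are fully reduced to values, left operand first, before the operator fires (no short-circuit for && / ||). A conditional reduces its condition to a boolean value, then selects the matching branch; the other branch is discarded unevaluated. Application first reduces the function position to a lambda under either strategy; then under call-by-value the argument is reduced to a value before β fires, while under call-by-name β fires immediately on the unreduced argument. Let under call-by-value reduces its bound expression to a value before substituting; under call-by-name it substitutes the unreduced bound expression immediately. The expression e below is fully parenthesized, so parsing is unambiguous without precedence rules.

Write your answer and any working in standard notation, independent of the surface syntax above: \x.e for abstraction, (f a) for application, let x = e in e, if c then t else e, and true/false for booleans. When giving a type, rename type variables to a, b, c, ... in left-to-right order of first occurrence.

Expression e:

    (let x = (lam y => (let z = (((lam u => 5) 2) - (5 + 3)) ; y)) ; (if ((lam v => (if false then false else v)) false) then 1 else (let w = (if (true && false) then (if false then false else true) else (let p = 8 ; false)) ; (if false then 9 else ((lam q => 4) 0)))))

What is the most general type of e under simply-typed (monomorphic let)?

Answer: Int

Trace:
\u._ : b -> Int
  unify b -> Int ~ Int -> c
  unify b ~ Int
  unify Int ~ c
_ _ : Int
  unify Int ~ Int
  unify Int ~ Int
  unify Int ~ Int
  unify Int ~ Int
let z : Int
y : a
\y._ : a -> a
let x : a -> a
  unify Bool ~ Bool
v : d
  unify Bool ~ d
\v._ : Bool -> Bool
  unify Bool -> Bool ~ Bool -> e
  unify Bool ~ Bool
  unify Bool ~ e
_ _ : Bool
  unify Bool ~ Bool
  unify Bool ~ Bool
  unify Bool ~ Bool
  unify Bool ~ Bool
  unify Bool ~ Bool
  unify Bool ~ Bool
let p : Int
  unify Bool ~ Bool
let w : Bool
  unify Bool ~ Bool
\q._ : f -> Int
  unify f -> Int ~ Int -> g
  unify f ~ Int
  unify Int ~ g
_ _ : Int
  unify Int ~ Int
  unify Int ~ Int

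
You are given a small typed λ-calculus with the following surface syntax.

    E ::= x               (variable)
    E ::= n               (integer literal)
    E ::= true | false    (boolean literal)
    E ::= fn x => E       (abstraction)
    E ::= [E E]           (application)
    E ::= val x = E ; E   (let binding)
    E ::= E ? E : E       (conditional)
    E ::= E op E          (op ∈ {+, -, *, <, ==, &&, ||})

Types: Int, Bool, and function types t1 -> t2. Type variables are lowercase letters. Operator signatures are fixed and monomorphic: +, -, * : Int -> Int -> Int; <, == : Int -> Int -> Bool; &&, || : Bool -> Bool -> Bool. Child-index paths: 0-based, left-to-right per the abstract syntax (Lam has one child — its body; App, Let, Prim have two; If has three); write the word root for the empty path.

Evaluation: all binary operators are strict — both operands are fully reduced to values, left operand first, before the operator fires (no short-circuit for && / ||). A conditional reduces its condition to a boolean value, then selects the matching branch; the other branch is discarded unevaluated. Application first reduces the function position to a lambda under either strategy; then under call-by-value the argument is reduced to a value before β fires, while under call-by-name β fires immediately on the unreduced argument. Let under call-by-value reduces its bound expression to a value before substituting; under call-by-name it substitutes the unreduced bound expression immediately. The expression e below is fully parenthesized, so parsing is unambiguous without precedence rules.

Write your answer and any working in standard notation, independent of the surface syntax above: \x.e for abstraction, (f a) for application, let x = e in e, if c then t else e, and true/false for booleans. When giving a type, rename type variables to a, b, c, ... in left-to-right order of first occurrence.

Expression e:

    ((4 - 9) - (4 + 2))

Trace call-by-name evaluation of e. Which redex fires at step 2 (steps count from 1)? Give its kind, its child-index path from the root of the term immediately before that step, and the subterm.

Answer: delta at 1 : (4 + 2)

Working:
step 0: ((4 - 9) - (4 + 2))
step 1: [delta@0] (-5 - (4 + 2))
step 2: [delta@1] (-5 - 6)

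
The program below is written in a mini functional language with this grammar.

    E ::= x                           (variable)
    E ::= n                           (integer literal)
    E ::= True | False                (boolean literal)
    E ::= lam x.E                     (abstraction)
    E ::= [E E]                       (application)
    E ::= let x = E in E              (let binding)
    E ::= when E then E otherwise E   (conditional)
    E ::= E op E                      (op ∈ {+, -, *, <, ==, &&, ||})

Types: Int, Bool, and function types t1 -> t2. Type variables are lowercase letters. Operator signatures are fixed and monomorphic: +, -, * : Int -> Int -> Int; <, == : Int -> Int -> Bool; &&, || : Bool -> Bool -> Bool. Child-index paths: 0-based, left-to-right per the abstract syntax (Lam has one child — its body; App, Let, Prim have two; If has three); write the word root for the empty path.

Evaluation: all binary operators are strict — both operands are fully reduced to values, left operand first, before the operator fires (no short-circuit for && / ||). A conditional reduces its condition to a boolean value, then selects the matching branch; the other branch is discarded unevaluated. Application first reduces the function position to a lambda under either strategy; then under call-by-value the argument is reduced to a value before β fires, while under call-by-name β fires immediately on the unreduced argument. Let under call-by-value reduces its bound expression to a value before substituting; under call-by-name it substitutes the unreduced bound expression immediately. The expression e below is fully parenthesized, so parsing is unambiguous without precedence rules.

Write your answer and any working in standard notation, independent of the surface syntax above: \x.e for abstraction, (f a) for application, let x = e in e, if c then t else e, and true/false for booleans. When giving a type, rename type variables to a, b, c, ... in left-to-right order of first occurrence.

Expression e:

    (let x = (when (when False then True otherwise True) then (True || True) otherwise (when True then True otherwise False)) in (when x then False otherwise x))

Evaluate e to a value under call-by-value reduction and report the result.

Working:
step 0: (let x = (if (if false then true else true) then (true || true) else (if true then true else false)) in (if x then false else x))
step 1: [if@0.0] (let x = (if true then (true || true) else (if true then true else false)) in (if x then false else x))
step 2: [if@0] (let x = (true || true) in (if x then false else x))
step 3: [delta@0] (let x = true in (if x then false else x))
step 4: [let@root] (if true then false else true)
step 5: [if@root] false

Answer: false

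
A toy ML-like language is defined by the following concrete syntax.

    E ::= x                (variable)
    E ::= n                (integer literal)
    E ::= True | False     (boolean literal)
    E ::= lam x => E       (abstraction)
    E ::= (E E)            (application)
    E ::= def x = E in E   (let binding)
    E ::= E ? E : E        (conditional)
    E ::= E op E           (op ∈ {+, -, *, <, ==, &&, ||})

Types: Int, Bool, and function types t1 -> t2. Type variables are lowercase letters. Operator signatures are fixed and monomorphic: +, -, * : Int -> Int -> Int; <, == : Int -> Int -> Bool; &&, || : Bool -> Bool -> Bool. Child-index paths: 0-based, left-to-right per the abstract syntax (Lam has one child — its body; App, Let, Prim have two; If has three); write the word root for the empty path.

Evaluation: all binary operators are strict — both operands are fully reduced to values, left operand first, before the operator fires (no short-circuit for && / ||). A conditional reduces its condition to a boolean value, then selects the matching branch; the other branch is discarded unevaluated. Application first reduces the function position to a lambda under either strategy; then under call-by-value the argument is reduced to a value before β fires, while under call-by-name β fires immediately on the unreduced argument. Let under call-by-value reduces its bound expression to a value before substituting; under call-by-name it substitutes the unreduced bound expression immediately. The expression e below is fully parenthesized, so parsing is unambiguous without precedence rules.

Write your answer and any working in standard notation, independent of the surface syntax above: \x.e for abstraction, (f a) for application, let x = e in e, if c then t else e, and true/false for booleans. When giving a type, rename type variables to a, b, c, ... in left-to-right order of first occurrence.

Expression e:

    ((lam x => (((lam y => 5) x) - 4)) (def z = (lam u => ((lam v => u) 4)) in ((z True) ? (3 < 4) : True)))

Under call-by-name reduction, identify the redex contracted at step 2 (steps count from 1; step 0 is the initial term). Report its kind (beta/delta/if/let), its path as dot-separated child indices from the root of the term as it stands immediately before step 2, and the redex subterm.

Trace:
step 0: ((\x.(((\y.5) x) - 4)) (let z = (\u.((\v.u) 4)) in (if (z true) then (3 < 4) else true)))
step 1: [beta@root] (((\y.5) (let z = (\u.((\v.u) 4)) in (if (z true) then (3 < 4) else true))) - 4)
step 2: [beta@0] (5 - 4)

Answer: beta at 0 : ((\y.5) (let z = (\u.((\v.u) 4)) in (if (z true) then (3 < 4) else true)))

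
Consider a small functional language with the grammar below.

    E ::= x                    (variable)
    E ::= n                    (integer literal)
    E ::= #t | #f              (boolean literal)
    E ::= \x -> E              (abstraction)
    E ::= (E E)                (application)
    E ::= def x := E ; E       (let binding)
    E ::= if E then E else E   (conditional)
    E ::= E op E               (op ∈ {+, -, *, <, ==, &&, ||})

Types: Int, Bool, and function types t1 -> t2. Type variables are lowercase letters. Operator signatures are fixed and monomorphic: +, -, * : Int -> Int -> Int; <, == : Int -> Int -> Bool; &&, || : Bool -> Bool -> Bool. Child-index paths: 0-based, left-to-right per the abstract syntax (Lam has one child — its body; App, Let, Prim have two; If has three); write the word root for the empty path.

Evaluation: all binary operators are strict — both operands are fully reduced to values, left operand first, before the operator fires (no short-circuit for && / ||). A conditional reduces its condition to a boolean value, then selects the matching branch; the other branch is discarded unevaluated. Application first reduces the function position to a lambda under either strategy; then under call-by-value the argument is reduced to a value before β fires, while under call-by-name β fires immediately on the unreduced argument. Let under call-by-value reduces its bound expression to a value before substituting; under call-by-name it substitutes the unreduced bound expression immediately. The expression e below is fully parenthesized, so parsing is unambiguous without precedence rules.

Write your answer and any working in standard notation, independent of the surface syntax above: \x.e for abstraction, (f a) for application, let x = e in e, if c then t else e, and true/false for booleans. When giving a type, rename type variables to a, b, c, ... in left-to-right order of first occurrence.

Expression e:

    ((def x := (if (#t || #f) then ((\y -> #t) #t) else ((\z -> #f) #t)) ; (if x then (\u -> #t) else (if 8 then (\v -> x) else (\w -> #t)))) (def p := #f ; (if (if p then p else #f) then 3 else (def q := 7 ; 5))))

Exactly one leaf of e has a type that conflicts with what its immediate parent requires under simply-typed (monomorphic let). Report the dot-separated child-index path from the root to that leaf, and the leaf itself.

Trace:
  unify Bool ~ Bool
  unify Bool ~ Bool
  unify Bool ~ Bool
\y._ : a -> Bool
  unify a -> Bool ~ Bool -> b
  unify a ~ Bool
  unify Bool ~ b
_ _ : Bool
\z._ : c -> Bool
  unify c -> Bool ~ Bool -> d
  unify c ~ Bool
  unify Bool ~ d
_ _ : Bool
  unify Bool ~ Bool
let x : Bool
x : Bool
  unify Bool ~ Bool
\u._ : e -> Bool
  unify Int ~ Bool
  FAIL: mismatch Int ~ Bool

Answer: 0.1.2.0 : 8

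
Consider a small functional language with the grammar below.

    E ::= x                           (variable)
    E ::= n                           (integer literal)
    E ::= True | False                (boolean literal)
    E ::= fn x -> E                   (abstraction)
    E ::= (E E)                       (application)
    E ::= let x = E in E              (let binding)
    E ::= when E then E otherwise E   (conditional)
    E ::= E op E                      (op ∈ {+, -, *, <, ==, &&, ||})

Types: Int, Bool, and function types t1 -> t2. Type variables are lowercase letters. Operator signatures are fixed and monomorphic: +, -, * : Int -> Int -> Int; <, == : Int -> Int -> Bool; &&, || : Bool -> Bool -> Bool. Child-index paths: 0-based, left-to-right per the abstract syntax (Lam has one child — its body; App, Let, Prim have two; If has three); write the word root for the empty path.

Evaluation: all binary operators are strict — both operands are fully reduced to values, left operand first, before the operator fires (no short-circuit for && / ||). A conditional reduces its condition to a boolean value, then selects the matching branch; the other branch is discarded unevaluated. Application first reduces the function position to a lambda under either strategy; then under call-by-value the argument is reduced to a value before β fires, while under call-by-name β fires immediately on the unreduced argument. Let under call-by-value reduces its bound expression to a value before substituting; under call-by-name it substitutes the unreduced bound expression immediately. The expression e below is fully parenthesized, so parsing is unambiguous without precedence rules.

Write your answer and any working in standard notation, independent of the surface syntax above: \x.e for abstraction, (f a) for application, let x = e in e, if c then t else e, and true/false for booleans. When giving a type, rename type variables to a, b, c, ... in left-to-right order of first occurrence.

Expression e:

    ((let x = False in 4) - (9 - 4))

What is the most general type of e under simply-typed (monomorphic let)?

Answer: Int

Trace:
let x : Bool
  unify Int ~ Int
  unify Int ~ Int
  unify Int ~ Int
  unify Int ~ Int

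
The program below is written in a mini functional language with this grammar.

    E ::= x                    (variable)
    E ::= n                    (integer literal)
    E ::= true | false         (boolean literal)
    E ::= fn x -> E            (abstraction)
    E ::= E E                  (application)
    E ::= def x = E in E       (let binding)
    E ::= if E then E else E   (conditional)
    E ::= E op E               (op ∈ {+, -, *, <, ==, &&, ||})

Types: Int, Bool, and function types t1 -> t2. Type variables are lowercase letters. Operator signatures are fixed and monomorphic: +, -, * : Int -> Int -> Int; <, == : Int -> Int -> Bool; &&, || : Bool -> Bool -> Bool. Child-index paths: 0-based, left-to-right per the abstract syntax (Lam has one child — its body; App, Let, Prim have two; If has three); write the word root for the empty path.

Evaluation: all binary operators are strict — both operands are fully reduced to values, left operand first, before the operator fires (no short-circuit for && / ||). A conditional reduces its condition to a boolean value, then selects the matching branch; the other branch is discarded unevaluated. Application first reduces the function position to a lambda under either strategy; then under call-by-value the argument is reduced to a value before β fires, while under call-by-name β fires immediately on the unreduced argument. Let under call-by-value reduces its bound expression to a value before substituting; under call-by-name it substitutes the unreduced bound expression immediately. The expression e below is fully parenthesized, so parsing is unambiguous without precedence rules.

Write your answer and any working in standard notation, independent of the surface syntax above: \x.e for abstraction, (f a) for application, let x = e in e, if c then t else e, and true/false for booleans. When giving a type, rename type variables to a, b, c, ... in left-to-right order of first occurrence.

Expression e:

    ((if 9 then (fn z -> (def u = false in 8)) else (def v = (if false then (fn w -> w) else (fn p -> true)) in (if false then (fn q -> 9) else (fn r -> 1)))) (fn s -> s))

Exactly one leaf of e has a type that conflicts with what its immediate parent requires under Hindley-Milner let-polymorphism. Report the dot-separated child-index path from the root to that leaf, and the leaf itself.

Working:
  unify Int ~ Bool
  FAIL: mismatch Int ~ Bool

Answer: 0.0 : 9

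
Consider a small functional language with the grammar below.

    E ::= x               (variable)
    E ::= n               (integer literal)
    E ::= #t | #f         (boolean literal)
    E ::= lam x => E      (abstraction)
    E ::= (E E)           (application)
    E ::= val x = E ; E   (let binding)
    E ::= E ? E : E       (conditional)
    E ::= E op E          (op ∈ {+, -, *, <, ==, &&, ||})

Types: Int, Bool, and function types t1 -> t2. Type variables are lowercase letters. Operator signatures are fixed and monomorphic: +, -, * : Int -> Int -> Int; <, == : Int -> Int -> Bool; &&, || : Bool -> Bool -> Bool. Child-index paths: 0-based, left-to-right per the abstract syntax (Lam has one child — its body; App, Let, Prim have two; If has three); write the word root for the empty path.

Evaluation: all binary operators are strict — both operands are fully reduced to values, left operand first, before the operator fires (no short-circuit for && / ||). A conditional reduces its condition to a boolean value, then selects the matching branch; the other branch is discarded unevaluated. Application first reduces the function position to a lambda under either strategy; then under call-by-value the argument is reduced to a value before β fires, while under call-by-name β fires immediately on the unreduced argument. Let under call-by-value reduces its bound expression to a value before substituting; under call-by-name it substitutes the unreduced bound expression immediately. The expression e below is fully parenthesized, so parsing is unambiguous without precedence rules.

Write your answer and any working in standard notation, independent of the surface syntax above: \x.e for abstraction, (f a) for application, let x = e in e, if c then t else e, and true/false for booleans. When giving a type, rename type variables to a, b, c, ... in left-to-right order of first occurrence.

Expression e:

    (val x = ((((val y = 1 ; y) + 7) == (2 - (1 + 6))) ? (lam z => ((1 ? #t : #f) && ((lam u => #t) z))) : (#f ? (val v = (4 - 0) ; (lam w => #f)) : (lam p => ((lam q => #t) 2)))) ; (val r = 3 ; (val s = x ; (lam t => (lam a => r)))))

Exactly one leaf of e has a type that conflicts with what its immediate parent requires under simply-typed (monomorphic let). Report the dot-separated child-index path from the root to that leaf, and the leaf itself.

Answer: 0.1.0.0.0 : 1

Trace:
let y : Int
y : Int
  unify Int ~ Int
  unify Int ~ Int
  unify Int ~ Int
  unify Int ~ Int
  unify Int ~ Int
  unify Int ~ Int
  unify Int ~ Int
  unify Int ~ Int
  unify Bool ~ Bool
  unify Int ~ Bool
  FAIL: mismatch Int ~ Bool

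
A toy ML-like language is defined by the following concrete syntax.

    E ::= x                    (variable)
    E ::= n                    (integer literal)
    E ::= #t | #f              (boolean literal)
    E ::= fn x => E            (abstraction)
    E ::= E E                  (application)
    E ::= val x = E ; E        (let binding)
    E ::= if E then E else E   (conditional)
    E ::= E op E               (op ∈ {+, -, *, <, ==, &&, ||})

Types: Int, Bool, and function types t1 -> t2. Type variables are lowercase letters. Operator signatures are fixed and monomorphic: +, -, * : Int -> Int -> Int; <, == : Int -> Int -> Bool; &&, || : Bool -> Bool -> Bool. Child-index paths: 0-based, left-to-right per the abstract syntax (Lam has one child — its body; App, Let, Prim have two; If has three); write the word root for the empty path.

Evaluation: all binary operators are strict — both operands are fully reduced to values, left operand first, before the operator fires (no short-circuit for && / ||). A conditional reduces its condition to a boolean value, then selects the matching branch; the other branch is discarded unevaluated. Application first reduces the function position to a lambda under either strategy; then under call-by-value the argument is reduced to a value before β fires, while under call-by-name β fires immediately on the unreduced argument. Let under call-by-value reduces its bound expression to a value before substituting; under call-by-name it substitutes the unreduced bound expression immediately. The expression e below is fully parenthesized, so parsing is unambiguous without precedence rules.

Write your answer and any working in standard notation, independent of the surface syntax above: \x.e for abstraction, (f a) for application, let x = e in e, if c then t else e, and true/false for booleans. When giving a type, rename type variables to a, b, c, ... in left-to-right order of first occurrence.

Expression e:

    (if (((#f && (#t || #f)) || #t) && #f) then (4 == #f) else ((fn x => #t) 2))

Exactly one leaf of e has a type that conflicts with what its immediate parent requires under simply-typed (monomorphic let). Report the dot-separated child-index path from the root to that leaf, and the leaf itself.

Working:
  unify Bool ~ Bool
  unify Bool ~ Bool
  unify Bool ~ Bool
  unify Bool ~ Bool
  unify Bool ~ Bool
  unify Bool ~ Bool
  unify Bool ~ Bool
  unify Bool ~ Bool
  unify Bool ~ Bool
  unify Int ~ Int
  unify Bool ~ Int
  FAIL: mismatch Bool ~ Int

Answer: 1.1 : false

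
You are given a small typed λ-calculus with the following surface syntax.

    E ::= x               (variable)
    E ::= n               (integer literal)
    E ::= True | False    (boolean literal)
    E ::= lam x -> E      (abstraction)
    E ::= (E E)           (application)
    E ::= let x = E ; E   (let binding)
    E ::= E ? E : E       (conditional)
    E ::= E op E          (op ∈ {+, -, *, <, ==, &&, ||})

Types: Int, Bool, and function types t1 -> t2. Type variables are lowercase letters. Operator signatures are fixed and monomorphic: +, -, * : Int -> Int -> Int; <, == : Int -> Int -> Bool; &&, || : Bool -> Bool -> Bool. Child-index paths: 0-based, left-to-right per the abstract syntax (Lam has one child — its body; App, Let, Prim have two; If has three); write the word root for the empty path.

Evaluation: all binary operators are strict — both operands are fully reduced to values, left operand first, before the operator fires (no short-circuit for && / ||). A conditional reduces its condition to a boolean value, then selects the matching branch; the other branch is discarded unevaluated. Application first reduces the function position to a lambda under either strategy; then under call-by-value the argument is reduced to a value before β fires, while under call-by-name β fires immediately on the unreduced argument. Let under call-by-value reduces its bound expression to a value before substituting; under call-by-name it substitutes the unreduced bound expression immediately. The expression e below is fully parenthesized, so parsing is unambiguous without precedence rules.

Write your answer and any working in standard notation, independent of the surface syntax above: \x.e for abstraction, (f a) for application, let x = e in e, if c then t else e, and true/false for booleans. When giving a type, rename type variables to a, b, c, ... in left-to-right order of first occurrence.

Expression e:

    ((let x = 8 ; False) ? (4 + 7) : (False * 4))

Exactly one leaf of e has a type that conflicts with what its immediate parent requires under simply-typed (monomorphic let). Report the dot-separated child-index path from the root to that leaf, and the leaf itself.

Trace:
let x : Int
  unify Bool ~ Bool
  unify Int ~ Int
  unify Int ~ Int
  unify Bool ~ Int
  FAIL: mismatch Bool ~ Int

Answer: 2.0 : false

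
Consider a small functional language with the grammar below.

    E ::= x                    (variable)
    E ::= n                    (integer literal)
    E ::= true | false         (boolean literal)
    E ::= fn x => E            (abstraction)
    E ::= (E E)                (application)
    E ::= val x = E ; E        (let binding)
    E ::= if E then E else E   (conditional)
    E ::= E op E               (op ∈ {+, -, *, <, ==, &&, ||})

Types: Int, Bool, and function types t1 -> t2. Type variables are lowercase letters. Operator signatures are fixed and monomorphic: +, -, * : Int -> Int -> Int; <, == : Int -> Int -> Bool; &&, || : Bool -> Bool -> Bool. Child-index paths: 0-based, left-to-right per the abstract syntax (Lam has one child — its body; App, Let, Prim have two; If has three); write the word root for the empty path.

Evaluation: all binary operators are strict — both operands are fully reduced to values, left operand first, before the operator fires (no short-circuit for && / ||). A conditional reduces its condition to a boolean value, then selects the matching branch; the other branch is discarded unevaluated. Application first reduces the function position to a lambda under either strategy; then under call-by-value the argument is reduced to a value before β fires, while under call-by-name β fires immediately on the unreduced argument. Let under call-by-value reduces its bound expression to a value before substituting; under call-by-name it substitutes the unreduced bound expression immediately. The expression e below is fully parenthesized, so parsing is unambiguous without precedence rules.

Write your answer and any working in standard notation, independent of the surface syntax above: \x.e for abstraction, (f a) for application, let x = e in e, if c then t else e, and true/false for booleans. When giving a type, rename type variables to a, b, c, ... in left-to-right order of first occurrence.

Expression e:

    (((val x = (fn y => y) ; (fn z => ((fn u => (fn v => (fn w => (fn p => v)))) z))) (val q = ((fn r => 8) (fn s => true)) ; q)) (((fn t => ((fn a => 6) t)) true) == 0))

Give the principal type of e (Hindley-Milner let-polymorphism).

Answer: a -> b -> Bool

Trace:
y : a
\y._ : a -> a
let x : forall. a -> a
v : d
\p._ : f -> d
\w._ : e -> f -> d
\v._ : d -> e -> f -> d
\u._ : c -> d -> e -> f -> d
z : b
  unify c -> d -> e -> f -> d ~ b -> g
  unify c ~ b
  unify d -> e -> f -> d ~ g
_ _ : d -> e -> f -> d
\z._ : b -> d -> e -> f -> d
\r._ : h -> Int
\s._ : i -> Bool
  unify h -> Int ~ (i -> Bool) -> j
  unify h ~ i -> Bool
  unify Int ~ j
_ _ : Int
let q : Int
q : Int
  unify b -> d -> e -> f -> d ~ Int -> k
  unify b ~ Int
  unify d -> e -> f -> d ~ k
_ _ : d -> e -> f -> d
\a._ : m -> Int
t : l
  unify m -> Int ~ l -> n
  unify m ~ l
  unify Int ~ n
_ _ : Int
\t._ : l -> Int
  unify l -> Int ~ Bool -> o
  unify l ~ Bool
  unify Int ~ o
_ _ : Int
  unify Int ~ Int
  unify Int ~ Int
  unify d -> e -> f -> d ~ Bool -> p
  unify d ~ Bool
  unify e -> f -> Bool ~ p
_ _ : e -> f -> Bool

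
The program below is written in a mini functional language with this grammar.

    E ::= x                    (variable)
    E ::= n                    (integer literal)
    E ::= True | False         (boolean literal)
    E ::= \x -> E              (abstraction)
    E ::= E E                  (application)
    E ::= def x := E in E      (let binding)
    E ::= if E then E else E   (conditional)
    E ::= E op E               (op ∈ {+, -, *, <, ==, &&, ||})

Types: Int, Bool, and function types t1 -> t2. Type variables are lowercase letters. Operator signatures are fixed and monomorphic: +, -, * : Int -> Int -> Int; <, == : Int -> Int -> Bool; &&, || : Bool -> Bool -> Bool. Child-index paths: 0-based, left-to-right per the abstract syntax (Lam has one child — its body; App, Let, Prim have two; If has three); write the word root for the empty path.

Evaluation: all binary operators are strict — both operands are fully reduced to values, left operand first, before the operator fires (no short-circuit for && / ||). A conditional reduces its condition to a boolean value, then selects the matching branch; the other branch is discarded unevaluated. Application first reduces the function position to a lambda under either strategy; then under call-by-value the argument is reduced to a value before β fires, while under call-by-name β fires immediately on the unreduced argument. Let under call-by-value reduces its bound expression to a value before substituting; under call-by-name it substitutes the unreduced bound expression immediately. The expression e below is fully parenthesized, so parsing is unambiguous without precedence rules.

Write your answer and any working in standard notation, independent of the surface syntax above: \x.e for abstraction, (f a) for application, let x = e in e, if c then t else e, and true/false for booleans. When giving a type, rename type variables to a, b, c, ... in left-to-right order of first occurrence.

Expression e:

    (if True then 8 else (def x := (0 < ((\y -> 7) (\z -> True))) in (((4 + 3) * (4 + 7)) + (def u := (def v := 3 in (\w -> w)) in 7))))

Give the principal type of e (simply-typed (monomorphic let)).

Answer: Int

Trace:
  unify Bool ~ Bool
  unify Int ~ Int
\y._ : a -> Int
\z._ : b -> Bool
  unify a -> Int ~ (b -> Bool) -> c
  unify a ~ b -> Bool
  unify Int ~ c
_ _ : Int
  unify Int ~ Int
let x : Bool
  unify Int ~ Int
  unify Int ~ Int
  unify Int ~ Int
  unify Int ~ Int
  unify Int ~ Int
  unify Int ~ Int
  unify Int ~ Int
let v : Int
w : d
\w._ : d -> d
let u : d -> d
  unify Int ~ Int
  unify Int ~ Int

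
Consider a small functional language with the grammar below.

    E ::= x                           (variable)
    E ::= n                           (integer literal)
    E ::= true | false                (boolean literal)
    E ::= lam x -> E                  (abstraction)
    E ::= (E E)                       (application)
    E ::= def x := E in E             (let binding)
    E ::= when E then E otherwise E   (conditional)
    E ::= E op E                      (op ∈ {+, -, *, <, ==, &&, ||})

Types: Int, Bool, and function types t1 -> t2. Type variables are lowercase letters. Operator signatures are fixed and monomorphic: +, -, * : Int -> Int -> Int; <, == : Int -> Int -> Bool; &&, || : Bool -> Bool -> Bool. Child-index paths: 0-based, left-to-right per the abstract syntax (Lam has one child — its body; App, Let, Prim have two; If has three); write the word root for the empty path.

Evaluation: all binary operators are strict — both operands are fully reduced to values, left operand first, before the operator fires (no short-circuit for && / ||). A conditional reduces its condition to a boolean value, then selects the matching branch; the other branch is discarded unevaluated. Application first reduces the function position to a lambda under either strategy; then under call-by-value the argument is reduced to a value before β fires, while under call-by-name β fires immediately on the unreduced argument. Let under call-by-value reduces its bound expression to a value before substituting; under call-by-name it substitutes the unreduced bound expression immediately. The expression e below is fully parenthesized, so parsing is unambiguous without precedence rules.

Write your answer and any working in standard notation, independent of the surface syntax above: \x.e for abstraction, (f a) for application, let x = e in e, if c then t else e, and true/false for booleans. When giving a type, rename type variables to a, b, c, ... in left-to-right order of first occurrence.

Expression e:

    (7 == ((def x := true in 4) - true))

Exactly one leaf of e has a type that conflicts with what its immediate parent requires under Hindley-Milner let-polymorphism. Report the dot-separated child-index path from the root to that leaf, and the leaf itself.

Answer: 1.1 : true

Trace:
  unify Int ~ Int
let x : Bool
  unify Int ~ Int
  unify Bool ~ Int
  FAIL: mismatch Bool ~ Int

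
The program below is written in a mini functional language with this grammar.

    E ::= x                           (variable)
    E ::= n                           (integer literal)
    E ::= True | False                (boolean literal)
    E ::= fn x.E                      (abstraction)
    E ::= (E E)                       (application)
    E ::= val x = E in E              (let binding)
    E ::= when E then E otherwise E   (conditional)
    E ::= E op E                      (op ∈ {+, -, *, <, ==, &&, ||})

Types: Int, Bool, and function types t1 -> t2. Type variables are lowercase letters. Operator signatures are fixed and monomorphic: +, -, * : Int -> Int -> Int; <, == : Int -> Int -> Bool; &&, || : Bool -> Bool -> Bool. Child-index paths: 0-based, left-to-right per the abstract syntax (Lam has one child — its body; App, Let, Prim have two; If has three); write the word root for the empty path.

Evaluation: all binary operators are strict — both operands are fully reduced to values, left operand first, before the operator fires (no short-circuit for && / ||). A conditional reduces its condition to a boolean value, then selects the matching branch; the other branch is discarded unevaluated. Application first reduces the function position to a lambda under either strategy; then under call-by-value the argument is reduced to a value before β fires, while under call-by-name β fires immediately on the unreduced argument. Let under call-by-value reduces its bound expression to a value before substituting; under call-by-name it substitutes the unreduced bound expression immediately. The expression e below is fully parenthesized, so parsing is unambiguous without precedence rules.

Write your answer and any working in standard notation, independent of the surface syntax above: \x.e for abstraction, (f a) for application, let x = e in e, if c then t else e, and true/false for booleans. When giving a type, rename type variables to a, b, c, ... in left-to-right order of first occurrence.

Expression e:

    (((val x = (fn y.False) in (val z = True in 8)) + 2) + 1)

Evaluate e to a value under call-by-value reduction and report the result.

Answer: 11

Derivation:
step 0: (((let x = (\y.false) in (let z = true in 8)) + 2) + 1)
step 1: [let@0.0] (((let z = true in 8) + 2) + 1)
step 2: [let@0.0] ((8 + 2) + 1)
step 3: [delta@0] (10 + 1)
step 4: [delta@root] 11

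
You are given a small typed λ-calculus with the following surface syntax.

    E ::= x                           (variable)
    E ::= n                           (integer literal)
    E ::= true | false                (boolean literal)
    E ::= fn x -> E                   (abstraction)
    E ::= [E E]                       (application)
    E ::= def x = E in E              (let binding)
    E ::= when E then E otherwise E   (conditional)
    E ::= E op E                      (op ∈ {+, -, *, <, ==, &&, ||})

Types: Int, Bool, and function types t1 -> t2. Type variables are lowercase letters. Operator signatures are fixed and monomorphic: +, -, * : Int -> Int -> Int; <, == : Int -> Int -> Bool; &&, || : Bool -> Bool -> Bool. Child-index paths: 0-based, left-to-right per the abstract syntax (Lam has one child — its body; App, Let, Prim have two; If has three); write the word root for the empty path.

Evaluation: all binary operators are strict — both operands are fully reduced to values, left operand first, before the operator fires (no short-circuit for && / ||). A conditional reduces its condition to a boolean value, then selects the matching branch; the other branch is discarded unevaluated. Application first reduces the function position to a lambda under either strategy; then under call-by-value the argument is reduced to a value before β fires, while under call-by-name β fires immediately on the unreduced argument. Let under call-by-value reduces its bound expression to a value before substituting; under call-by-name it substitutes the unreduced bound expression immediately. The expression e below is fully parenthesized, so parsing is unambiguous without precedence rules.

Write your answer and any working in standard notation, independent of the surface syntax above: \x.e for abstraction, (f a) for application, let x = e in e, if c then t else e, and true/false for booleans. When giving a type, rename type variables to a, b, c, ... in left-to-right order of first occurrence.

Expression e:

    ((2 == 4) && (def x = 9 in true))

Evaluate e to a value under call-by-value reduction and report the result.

Answer: false

Working:
step 0: ((2 == 4) && (let x = 9 in true))
step 1: [delta@0] (false && (let x = 9 in true))
step 2: [let@1] (false && true)
step 3: [delta@root] false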